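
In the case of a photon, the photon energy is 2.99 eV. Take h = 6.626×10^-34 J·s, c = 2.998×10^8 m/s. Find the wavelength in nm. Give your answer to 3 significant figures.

415 nm

Solving E = h·c/λ for λ: λ = hc/E.
E = 2.99 eV = 4.791×10^-19 J; h = 6.626×10^-34 J·s; c = 2.998×10^8 m/s.
λ = 4.147×10^-7 m
4.147×10^-7 m × (1 nm / 1.000×10^-9 m) = 414.7 nm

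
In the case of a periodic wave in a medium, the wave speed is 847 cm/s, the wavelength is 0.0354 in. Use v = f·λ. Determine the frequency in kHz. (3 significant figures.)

9.42 kHz

Rearranging: f = v/λ.
v = 847 cm/s = 8.470 m/s; λ = 0.0354 in = 8.992×10^-4 m.
f = 9420 Hz
9420 Hz × (1 kHz / 1000 Hz) = 9.420 kHz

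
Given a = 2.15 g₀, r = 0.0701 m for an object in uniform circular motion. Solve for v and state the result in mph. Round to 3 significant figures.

2.72 mph

Rearranging a = v²/r for v: v = √(a·r).
a = 2.15 g₀ = 21.08 m/s²; r = 0.0701 m.
v = 1.216 m/s
1.216 m/s × (1 mph / 0.4470 m/s) = 2.720 mph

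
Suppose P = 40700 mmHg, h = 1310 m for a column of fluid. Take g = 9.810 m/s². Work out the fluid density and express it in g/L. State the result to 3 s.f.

422 g/L

Rearranging: ρ = P/(g·h).
P = 40700 mmHg = 5.426×10^6 Pa; h = 1310 m; g = 9.810 m/s².
ρ = 422.2 kg/m³
Since 1 g/L = 1 kg/m³, 422.2 g/L.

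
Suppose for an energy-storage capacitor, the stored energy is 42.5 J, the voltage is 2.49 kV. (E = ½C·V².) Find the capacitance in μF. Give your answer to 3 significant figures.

Rearranging: C = 2E/V².
E = 42.5 J; V = 2.49 kV = 2490 V.
C = 1.371×10^-5 F
1.371×10^-5 F × (1 μF / 1.000×10^-6 F) = 13.71 μF

13.7 μF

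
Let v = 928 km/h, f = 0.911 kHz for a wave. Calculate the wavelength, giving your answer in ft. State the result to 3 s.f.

Solving v = f·λ for λ: λ = v/f.
v = 928 km/h = 257.8 m/s; f = 0.911 kHz = 911.0 Hz.
λ = 0.2830 m
0.2830 m × (1 ft / 0.3048 m) = 0.9284 ft

0.928 ft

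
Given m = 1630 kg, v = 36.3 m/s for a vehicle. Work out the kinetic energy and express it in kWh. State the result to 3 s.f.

0.298 kWh

KE is given directly by: KE = ½mv².
m = 1630 kg; v = 36.3 m/s.
KE = 1.074×10^6 J
1.074×10^6 J × (1 kWh / 3.600×10^6 J) = 0.2983 kWh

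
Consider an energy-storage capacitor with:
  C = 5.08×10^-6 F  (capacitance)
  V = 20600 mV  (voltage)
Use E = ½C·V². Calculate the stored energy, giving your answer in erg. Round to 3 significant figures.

E is given directly by: E = ½CV².
C = 5.08×10^-6 F; V = 20600 mV = 20.60 V.
E = 0.001078 J  (the unit combination reduces to kg·m²/s² = J)
0.001078 J × (1 erg / 1.000×10^-7 J) = 10779 erg

10800 erg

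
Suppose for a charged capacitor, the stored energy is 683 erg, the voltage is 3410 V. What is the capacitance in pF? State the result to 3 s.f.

Rearranging: C = 2E/V².
E = 683 erg = 6.830×10^-5 J; V = 3410 V.
C = 1.175×10^-11 F
1.175×10^-11 F × (1 pF / 1.000×10^-12 F) = 11.75 pF

11.7 pF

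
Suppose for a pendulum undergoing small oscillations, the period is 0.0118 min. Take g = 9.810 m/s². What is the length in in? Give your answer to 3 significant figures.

4.90 in

Rearranging T = 2π√(L/g) for L: L = g·(T/2π)².
T = 0.0118 min = 0.7080 s; g = 9.810 m/s².
L = 0.1246 m
0.1246 m × (1 in / 0.02540 m) = 4.904 in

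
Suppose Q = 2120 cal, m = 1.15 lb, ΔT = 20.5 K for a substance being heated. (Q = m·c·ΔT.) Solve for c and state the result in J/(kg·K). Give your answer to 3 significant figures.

Solving Q = m·c·ΔT for c: c = Q/(m·ΔT).
Q = 2120 cal = 8870 J; m = 1.15 lb = 0.5216 kg; ΔT = 20.5 K.
c = 829.5 J/(kg·K)

829 J/(kg·K)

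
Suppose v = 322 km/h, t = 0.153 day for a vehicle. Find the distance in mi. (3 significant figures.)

735 mi

Solving v = d/t for d: d = v·t.
v = 322 km/h = 89.44 m/s; t = 0.153 day = 13219 s.
d = 1.182×10^6 m
1.182×10^6 m × (1 mi / 1609 m) = 734.7 mi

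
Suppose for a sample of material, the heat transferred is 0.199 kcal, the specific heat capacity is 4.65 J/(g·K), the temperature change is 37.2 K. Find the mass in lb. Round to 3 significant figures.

Solving Q = m·c·ΔT for m: m = Q/(c·ΔT).
Q = 0.199 kcal = 832.6 J; c = 4.65 J/(g·K) = 4650 J/(kg·K); ΔT = 37.2 K.
m = 0.004813 kg
0.004813 kg × (1 lb / 0.4536 kg) = 0.01061 lb

0.0106 lb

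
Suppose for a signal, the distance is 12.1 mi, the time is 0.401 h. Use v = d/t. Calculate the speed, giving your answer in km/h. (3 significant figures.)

48.6 km/h

Directly: v = d/t.
d = 12.1 mi = 19473 m; t = 0.401 h = 1444 s.
v = 13.49 m/s
13.49 m/s × (1 km/h / 0.2778 m/s) = 48.56 km/h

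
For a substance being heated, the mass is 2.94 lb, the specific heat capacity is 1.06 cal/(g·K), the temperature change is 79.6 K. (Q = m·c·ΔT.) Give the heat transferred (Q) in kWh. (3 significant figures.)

Q is given directly by: Q = mcΔT.
m = 2.94 lb = 1.334 kg; c = 1.06 cal/(g·K) = 4435 J/(kg·K); ΔT = 79.6 K.
Q = 4.708×10^5 J
4.708×10^5 J × (1 kWh / 3.600×10^6 J) = 0.1308 kWh

0.131 kWh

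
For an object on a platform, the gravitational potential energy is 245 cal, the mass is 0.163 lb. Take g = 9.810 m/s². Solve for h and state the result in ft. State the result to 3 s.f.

Rearranging: h = PE/(m·g).
PE = 245 cal = 1025 J; m = 0.163 lb = 0.07394 kg; g = 9.810 m/s².
h = 1413 m
1413 m × (1 ft / 0.3048 m) = 4637 ft

4640 ft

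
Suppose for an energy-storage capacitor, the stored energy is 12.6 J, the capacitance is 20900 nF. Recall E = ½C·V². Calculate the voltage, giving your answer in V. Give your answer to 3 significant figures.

Rearranging E = ½C·V² for V: V = √(2E/C).
E = 12.6 J; C = 20900 nF = 2.090×10^-5 F.
V = 1098 V  (the unit combination reduces to kg·m²/(A·s³) = V)

1100 V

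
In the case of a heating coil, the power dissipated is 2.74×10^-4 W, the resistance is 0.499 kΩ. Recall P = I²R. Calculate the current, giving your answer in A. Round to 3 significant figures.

Rearranging P = I²R for I: I = √(P/R).
P = 2.74×10^-4 W; R = 0.499 kΩ = 499.0 Ω.
I = 7.410×10^-4 A

7.41×10^-4 A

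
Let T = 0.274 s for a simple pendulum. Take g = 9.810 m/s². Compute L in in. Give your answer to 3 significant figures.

0.734 in

Rearranging: L = g·(T/2π)².
T = 0.274 s; g = 9.810 m/s².
L = 0.01866 m
0.01866 m × (1 in / 0.02540 m) = 0.7345 in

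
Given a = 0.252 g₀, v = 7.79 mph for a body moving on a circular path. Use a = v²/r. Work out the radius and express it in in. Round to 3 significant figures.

193 in

Rearranging a = v²/r for r: r = v²/a.
a = 0.252 g₀ = 2.471 m/s²; v = 7.79 mph = 3.482 m/s.
r = 4.907 m
4.907 m × (1 in / 0.02540 m) = 193.2 in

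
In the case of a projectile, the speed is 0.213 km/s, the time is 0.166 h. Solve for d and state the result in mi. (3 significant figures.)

79.1 mi

Rearranging: d = v·t.
v = 0.213 km/s = 213.0 m/s; t = 0.166 h = 597.6 s.
d = 1.273×10^5 m
1.273×10^5 m × (1 mi / 1609 m) = 79.09 mi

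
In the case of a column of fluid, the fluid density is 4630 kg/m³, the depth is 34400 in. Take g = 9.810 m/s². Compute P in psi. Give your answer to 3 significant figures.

Directly: P = ρgh.
ρ = 4630 kg/m³; h = 34400 in = 873.8 m; g = 9.810 m/s².
P = 3.969×10^7 Pa  (the unit combination reduces to kg/(m·s²) = Pa)
3.969×10^7 Pa × (1 psi / 6895 Pa) = 5756 psi

5760 psi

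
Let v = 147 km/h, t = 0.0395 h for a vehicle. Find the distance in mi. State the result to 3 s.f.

Rearranging: d = v·t.
v = 147 km/h = 40.83 m/s; t = 0.0395 h = 142.2 s.
d = 5806 m
5806 m × (1 mi / 1609 m) = 3.608 mi

3.61 mi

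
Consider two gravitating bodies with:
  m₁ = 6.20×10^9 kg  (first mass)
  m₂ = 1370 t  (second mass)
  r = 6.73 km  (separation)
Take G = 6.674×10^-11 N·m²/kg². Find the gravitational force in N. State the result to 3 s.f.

Directly: F = Gm₁m₂/r².
m₁ = 6.20×10^9 kg; m₂ = 1370 t = 1.370×10^6 kg; r = 6.73 km = 6730 m; G = 6.674×10^-11 N·m²/kg².
F = 0.01252 N

0.0125 N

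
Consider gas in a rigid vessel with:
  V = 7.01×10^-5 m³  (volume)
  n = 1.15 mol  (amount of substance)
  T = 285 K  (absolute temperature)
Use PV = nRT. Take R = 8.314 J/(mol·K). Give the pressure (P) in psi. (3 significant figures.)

From the ideal-gas law: P = nRT/V.
V = 7.01×10^-5 m³; n = 1.15 mol; T = 285 K; R = 8.314 J/(mol·K).
P = 3.887×10^7 Pa  (the unit combination reduces to kg/(m·s²) = Pa)
3.887×10^7 Pa × (1 psi / 6895 Pa) = 5638 psi

5640 psi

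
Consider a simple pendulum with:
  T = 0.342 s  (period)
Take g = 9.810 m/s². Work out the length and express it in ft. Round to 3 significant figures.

0.0954 ft

Solving T = 2π√(L/g) for L: L = g·(T/2π)².
T = 0.342 s; g = 9.810 m/s².
L = 0.02906 m
0.02906 m × (1 ft / 0.3048 m) = 0.09536 ft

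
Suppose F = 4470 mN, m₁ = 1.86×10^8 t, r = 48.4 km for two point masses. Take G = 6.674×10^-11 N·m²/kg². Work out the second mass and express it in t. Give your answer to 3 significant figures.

8.44×10^5 t

From Newton's law of gravitation: m₂ = F·r²/(G·m₁).
F = 4470 mN = 4.470 N; m₁ = 1.86×10^8 t = 1.860×10^11 kg; r = 48.4 km = 48400 m; G = 6.674×10^-11 N·m²/kg².
m₂ = 8.435×10^8 kg
8.435×10^8 kg × (1 t / 1000 kg) = 8.435×10^5 t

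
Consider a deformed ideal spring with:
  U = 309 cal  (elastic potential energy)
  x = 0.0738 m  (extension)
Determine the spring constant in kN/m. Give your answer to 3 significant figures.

Solving U = ½k·x² for k: k = 2U/x².
U = 309 cal = 1293 J; x = 0.0738 m.
k = 4.748×10^5 N/m
4.748×10^5 N/m × (1 kN/m / 1000 N/m) = 474.8 kN/m

475 kN/m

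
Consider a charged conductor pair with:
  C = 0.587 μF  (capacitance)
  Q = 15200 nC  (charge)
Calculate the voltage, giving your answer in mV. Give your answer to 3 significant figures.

Rearranging C = Q/V for V: V = Q/C.
C = 0.587 μF = 5.870×10^-7 F; Q = 15200 nC = 1.520×10^-5 C.
V = 25.89 V
25.89 V × (1 mV / 0.001000 V) = 25894 mV

25900 mV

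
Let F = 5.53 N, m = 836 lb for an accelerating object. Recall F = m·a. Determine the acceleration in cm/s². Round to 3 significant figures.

1.46 cm/s²

Solving F = m·a for a: a = F/m.
F = 5.53 N; m = 836 lb = 379.2 kg.
a = 0.01458 m/s²
0.01458 m/s² × (1 cm/s² / 0.01000 m/s²) = 1.458 cm/s²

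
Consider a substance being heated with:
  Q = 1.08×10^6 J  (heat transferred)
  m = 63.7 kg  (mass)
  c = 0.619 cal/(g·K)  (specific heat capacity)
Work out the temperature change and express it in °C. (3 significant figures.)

Rearranging Q = m·c·ΔT for ΔT: ΔT = Q/(m·c).
Q = 1.08×10^6 J; m = 63.7 kg; c = 0.619 cal/(g·K) = 2590 J/(kg·K).
ΔT = 6.546 K
Since 1 °C = 1 K, 6.546 °C.

6.55 °C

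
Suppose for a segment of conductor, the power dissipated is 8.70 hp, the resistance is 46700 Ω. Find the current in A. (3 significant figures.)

0.373 A

Solving P = I²R for I: I = √(P/R).
P = 8.70 hp = 6488 W; R = 46700 Ω.
I = 0.3727 A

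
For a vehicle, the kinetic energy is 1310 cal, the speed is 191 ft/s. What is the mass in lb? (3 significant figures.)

Rearranging KE = ½mv² for m: m = 2·KE/v².
KE = 1310 cal = 5481 J; v = 191 ft/s = 58.22 m/s.
m = 3.234 kg
3.234 kg × (1 lb / 0.4536 kg) = 7.131 lb

7.13 lb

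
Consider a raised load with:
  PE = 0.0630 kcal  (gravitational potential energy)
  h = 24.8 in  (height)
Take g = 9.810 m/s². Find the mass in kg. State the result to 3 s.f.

42.7 kg

Rearranging: m = PE/(g·h).
PE = 0.0630 kcal = 263.6 J; h = 24.8 in = 0.6299 m; g = 9.810 m/s².
m = 42.66 kg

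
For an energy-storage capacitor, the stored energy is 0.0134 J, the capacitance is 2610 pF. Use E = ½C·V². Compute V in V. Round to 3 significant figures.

Rearranging E = ½C·V² for V: V = √(2E/C).
E = 0.0134 J; C = 2610 pF = 2.610×10^-9 F.
V = 3204 V

3200 V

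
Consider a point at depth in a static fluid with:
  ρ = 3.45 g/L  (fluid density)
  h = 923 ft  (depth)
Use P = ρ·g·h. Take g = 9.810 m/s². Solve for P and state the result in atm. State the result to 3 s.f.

P is given directly by: P = ρgh.
ρ = 3.45 g/L = 3.450 kg/m³; h = 923 ft = 281.3 m; g = 9.810 m/s².
P = 9521 Pa
9521 Pa × (1 atm / 1.013×10^5 Pa) = 0.09397 atm

0.0940 atm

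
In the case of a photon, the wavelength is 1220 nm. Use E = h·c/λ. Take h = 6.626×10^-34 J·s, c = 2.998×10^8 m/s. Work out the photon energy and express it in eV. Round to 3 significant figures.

1.02 eV

E is given directly by: E = hc/λ.
λ = 1220 nm = 1.220×10^-6 m; h = 6.626×10^-34 J·s; c = 2.998×10^8 m/s.
E = 1.628×10^-19 J
1.628×10^-19 J × (1 eV / 1.602×10^-19 J) = 1.016 eV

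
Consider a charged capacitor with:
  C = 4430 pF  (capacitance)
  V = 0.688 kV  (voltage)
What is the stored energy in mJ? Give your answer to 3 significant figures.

Directly: E = ½CV².
C = 4430 pF = 4.430×10^-9 F; V = 0.688 kV = 688.0 V.
E = 0.001048 J
0.001048 J × (1 mJ / 0.001000 J) = 1.048 mJ

1.05 mJ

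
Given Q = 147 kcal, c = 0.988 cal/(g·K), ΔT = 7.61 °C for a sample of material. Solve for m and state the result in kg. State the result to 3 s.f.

Rearranging: m = Q/(c·ΔT).
Q = 147 kcal = 6.150×10^5 J; c = 0.988 cal/(g·K) = 4134 J/(kg·K); ΔT = 7.61 °C = 7.610 K.
m = 19.55 kg

19.6 kg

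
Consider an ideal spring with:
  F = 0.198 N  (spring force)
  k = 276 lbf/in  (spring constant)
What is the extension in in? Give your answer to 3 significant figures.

1.61×10^-4 in

From Hooke's law: x = F/k.
F = 0.198 N; k = 276 lbf/in = 48335 N/m.
x = 4.096×10^-6 m
4.096×10^-6 m × (1 in / 0.02540 m) = 1.613×10^-4 in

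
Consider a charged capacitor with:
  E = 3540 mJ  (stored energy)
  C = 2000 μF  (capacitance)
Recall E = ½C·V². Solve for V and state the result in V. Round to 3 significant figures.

Rearranging E = ½C·V² for V: V = √(2E/C).
E = 3540 mJ = 3.540 J; C = 2000 μF = 0.002000 F.
V = 59.50 V

59.5 V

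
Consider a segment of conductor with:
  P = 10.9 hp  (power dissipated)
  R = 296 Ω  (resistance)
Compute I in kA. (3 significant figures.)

0.00524 kA

Solving P = I²R for I: I = √(P/R).
P = 10.9 hp = 8128 W; R = 296 Ω.
I = 5.240 A
5.240 A × (1 kA / 1000 A) = 0.005240 kA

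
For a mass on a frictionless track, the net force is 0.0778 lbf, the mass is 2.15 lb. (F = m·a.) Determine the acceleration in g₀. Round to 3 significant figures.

0.0362 g₀

From Newton's second law: a = F/m.
F = 0.0778 lbf = 0.3461 N; m = 2.15 lb = 0.9752 kg.
a = 0.3549 m/s²
0.3549 m/s² × (1 g₀ / 9.807 m/s²) = 0.03619 g₀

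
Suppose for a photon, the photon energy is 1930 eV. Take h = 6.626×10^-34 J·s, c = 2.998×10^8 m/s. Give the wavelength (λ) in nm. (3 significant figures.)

0.642 nm

Rearranging E = h·c/λ for λ: λ = hc/E.
E = 1930 eV = 3.092×10^-16 J; h = 6.626×10^-34 J·s; c = 2.998×10^8 m/s.
λ = 6.424×10^-10 m
6.424×10^-10 m × (1 nm / 1.000×10^-9 m) = 0.6424 nm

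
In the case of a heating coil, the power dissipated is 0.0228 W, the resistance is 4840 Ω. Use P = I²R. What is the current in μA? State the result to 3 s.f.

2170 μA

Solving P = I²R for I: I = √(P/R).
P = 0.0228 W; R = 4840 Ω.
I = 0.002170 A
0.002170 A × (1 μA / 1.000×10^-6 A) = 2170 μA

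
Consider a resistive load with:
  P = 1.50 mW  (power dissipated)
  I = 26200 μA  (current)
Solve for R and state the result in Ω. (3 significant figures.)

Rearranging: R = P/I².
P = 1.50 mW = 0.001500 W; I = 26200 μA = 0.02620 A.
R = 2.185 Ω

2.19 Ω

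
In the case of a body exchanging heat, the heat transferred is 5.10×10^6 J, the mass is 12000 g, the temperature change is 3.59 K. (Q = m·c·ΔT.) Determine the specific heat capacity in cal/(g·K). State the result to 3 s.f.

28.3 cal/(g·K)

Solving Q = m·c·ΔT for c: c = Q/(m·ΔT).
Q = 5.10×10^6 J; m = 12000 g = 12.00 kg; ΔT = 3.59 K.
c = 1.184×10^5 J/(kg·K)
1.184×10^5 J/(kg·K) × (1 cal/(g·K) / 4184 J/(kg·K)) = 28.29 cal/(g·K)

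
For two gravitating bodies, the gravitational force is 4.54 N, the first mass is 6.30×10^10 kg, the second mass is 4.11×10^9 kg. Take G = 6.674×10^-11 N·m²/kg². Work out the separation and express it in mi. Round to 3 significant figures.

38.3 mi

From Newton's law of gravitation: r = √(G·m₁m₂/F).
F = 4.54 N; m₁ = 6.30×10^10 kg; m₂ = 4.11×10^9 kg; G = 6.674×10^-11 N·m²/kg².
r = 61696 m
61696 m × (1 mi / 1609 m) = 38.34 mi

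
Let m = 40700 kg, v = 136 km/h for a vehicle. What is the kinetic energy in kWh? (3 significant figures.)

KE is given directly by: KE = ½mv².
m = 40700 kg; v = 136 km/h = 37.78 m/s.
KE = 2.904×10^7 J  (the unit combination reduces to kg·m²/s² = J)
2.904×10^7 J × (1 kWh / 3.600×10^6 J) = 8.067 kWh

8.07 kWh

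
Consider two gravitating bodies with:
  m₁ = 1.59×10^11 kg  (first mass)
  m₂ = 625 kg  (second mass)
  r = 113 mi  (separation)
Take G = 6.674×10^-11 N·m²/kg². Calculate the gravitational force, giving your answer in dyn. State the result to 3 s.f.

0.0201 dyn

From Newton's law of gravitation: F = Gm₁m₂/r².
m₁ = 1.59×10^11 kg; m₂ = 625 kg; r = 113 mi = 1.819×10^5 m; G = 6.674×10^-11 N·m²/kg².
F = 2.005×10^-7 N
2.005×10^-7 N × (1 dyn / 1.000×10^-5 N) = 0.02005 dyn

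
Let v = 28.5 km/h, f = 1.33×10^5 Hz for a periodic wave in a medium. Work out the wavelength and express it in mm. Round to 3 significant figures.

Solving v = f·λ for λ: λ = v/f.
v = 28.5 km/h = 7.917 m/s; f = 1.33×10^5 Hz.
λ = 5.952×10^-5 m
5.952×10^-5 m × (1 mm / 0.001000 m) = 0.05952 mm

0.0595 mm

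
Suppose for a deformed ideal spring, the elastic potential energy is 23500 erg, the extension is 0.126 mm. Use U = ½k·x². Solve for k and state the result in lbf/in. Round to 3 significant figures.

Solving U = ½k·x² for k: k = 2U/x².
U = 23500 erg = 0.002350 J; x = 0.126 mm = 1.260×10^-4 m.
k = 2.960×10^5 N/m
2.960×10^5 N/m × (1 lbf/in / 175.1 N/m) = 1690 lbf/in

1690 lbf/in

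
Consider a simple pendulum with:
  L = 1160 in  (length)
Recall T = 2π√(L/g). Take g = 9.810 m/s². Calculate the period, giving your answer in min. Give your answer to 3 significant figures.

Directly: T = 2π√(L/g).
L = 1160 in = 29.46 m; g = 9.810 m/s².
T = 10.89 s
10.89 s × (1 min / 60.00 s) = 0.1815 min

0.181 min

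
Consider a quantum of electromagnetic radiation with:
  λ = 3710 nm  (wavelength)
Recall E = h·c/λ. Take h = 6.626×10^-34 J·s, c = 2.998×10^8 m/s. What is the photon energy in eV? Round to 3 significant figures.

0.334 eV

Directly: E = hc/λ.
λ = 3710 nm = 3.710×10^-6 m; h = 6.626×10^-34 J·s; c = 2.998×10^8 m/s.
E = 5.354×10^-20 J
5.354×10^-20 J × (1 eV / 1.602×10^-19 J) = 0.3342 eV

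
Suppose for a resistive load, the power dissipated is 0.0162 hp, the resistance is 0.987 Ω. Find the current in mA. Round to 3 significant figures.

Rearranging P = I²R for I: I = √(P/R).
P = 0.0162 hp = 12.08 W; R = 0.987 Ω.
I = 3.498 A
3.498 A × (1 mA / 0.001000 A) = 3498 mA

3500 mA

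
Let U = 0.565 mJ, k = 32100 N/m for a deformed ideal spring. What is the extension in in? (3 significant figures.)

0.00739 in

Rearranging: x = √(2U/k).
U = 0.565 mJ = 5.650×10^-4 J; k = 32100 N/m.
x = 1.876×10^-4 m
1.876×10^-4 m × (1 in / 0.02540 m) = 0.007387 in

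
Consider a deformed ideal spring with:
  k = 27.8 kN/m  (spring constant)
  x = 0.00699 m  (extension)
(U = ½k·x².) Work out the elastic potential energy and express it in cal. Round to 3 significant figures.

0.162 cal

Directly: U = ½kx².
k = 27.8 kN/m = 27800 N/m; x = 0.00699 m.
U = 0.6792 J
0.6792 J × (1 cal / 4.184 J) = 0.1623 cal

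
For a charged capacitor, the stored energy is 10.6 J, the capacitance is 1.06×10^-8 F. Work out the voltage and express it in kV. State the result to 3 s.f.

44.7 kV

Rearranging: V = √(2E/C).
E = 10.6 J; C = 1.06×10^-8 F.
V = 44721 V
44721 V × (1 kV / 1000 V) = 44.72 kV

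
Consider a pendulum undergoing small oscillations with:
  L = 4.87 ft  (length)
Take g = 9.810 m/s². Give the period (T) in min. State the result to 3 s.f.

0.0407 min

T is given directly by: T = 2π√(L/g).
L = 4.87 ft = 1.484 m; g = 9.810 m/s².
T = 2.444 s
2.444 s × (1 min / 60.00 s) = 0.04073 min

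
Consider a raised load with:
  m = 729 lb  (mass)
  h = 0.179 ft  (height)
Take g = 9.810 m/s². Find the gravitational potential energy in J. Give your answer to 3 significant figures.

177 J

PE is given directly by: PE = mgh.
m = 729 lb = 330.7 kg; h = 0.179 ft = 0.05456 m; g = 9.810 m/s².
PE = 177.0 J  (the unit combination reduces to kg·m²/s² = J)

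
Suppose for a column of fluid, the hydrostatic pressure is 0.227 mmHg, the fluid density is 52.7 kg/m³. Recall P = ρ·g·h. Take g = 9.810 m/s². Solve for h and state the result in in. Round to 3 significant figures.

2.30 in

Solving P = ρ·g·h for h: h = P/(ρ·g).
P = 0.227 mmHg = 30.26 Pa; ρ = 52.7 kg/m³; g = 9.810 m/s².
h = 0.05854 m
0.05854 m × (1 in / 0.02540 m) = 2.305 in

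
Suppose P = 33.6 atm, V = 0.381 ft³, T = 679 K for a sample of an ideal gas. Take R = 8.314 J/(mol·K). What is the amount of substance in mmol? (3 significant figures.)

6510 mmol

Solving PV = nRT for n: n = PV/(RT).
P = 33.6 atm = 3.405×10^6 Pa; V = 0.381 ft³ = 0.01079 m³; T = 679 K; R = 8.314 J/(mol·K).
n = 6.506 mol
6.506 mol × (1 mmol / 0.001000 mol) = 6506 mmol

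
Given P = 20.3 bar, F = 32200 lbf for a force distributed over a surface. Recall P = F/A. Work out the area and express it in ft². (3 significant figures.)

Rearranging P = F/A for A: A = F/P.
P = 20.3 bar = 2.030×10^6 Pa; F = 32200 lbf = 1.432×10^5 N.
A = 0.07056 m²
0.07056 m² × (1 ft² / 0.09290 m²) = 0.7595 ft²

0.759 ft²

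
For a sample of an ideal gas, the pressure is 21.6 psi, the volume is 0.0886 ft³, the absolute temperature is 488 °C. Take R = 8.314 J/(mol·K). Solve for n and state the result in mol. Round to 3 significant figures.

0.0590 mol

From the ideal-gas law: n = PV/(RT).
P = 21.6 psi = 1.489×10^5 Pa; V = 0.0886 ft³ = 0.002509 m³; T = 488 °C = 761.1 K; R = 8.314 J/(mol·K).
n = 0.05904 mol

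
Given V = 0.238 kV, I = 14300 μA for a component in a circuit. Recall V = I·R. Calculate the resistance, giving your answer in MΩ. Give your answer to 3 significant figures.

Solving V = I·R for R: R = V/I.
V = 0.238 kV = 238.0 V; I = 14300 μA = 0.01430 A.
R = 16643 Ω
16643 Ω × (1 MΩ / 1.000×10^6 Ω) = 0.01664 MΩ

0.0166 MΩ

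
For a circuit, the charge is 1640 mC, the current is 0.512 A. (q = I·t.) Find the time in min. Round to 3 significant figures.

Rearranging q = I·t for t: t = q/I.
q = 1640 mC = 1.640 C; I = 0.512 A.
t = 3.203 s
3.203 s × (1 min / 60.00 s) = 0.05339 min

0.0534 min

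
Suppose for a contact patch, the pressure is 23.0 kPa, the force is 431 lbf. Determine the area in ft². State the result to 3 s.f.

Rearranging: A = F/P.
P = 23.0 kPa = 23000 Pa; F = 431 lbf = 1917 N.
A = 0.08336 m²
0.08336 m² × (1 ft² / 0.09290 m²) = 0.8972 ft²

0.897 ft²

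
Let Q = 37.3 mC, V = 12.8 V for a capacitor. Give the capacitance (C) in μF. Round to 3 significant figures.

Directly: C = Q/V.
Q = 37.3 mC = 0.03730 C; V = 12.8 V.
C = 0.002914 F
0.002914 F × (1 μF / 1.000×10^-6 F) = 2914 μF

2910 μF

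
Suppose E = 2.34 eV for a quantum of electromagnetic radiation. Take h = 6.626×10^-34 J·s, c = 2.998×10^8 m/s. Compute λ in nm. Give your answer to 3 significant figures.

Solving E = h·c/λ for λ: λ = hc/E.
E = 2.34 eV = 3.749×10^-19 J; h = 6.626×10^-34 J·s; c = 2.998×10^8 m/s.
λ = 5.299×10^-7 m
5.299×10^-7 m × (1 nm / 1.000×10^-9 m) = 529.9 nm

530 nm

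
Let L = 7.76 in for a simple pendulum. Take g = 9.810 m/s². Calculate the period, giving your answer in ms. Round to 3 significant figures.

Directly: T = 2π√(L/g).
L = 7.76 in = 0.1971 m; g = 9.810 m/s².
T = 0.8906 s
0.8906 s × (1 ms / 0.001000 s) = 890.6 ms

891 ms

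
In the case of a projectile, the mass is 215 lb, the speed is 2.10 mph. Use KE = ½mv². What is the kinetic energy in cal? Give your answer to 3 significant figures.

10.3 cal

KE is given directly by: KE = ½mv².
m = 215 lb = 97.52 kg; v = 2.10 mph = 0.9388 m/s.
KE = 42.97 J
42.97 J × (1 cal / 4.184 J) = 10.27 cal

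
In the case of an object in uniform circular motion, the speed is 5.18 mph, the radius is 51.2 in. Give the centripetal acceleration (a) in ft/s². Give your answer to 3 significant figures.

13.5 ft/s²

a is given directly by: a = v²/r.
v = 5.18 mph = 2.316 m/s; r = 51.2 in = 1.300 m.
a = 4.123 m/s²
4.123 m/s² × (1 ft/s² / 0.3048 m/s²) = 13.53 ft/s²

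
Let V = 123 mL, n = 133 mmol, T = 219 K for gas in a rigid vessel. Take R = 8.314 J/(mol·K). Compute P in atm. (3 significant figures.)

19.4 atm

Directly: P = nRT/V.
V = 123 mL = 1.230×10^-4 m³; n = 133 mmol = 0.1330 mol; T = 219 K; R = 8.314 J/(mol·K).
P = 1.969×10^6 Pa  (the unit combination reduces to kg/(m·s²) = Pa)
1.969×10^6 Pa × (1 atm / 1.013×10^5 Pa) = 19.43 atm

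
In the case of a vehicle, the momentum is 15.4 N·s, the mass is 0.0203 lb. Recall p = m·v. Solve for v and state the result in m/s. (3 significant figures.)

Rearranging p = m·v for v: v = p/m.
p = 15.4 N·s = 15.40 kg·m/s; m = 0.0203 lb = 0.009208 kg.
v = 1672 m/s

1670 m/s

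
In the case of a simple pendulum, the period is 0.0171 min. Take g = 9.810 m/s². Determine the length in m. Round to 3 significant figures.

Solving T = 2π√(L/g) for L: L = g·(T/2π)².
T = 0.0171 min = 1.026 s; g = 9.810 m/s².
L = 0.2616 m

0.262 m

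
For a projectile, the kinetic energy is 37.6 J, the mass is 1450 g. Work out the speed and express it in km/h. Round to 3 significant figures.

25.9 km/h

Solving KE = ½mv² for v: v = √(2·KE/m).
KE = 37.6 J; m = 1450 g = 1.450 kg.
v = 7.202 m/s
7.202 m/s × (1 km/h / 0.2778 m/s) = 25.93 km/h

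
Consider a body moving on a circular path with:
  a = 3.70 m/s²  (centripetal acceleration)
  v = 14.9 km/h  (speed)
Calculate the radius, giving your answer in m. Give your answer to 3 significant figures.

4.63 m

Solving a = v²/r for r: r = v²/a.
a = 3.70 m/s²; v = 14.9 km/h = 4.139 m/s.
r = 4.630 m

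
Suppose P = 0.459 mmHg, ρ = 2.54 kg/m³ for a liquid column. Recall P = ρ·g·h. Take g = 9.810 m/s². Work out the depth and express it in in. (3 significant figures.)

Rearranging P = ρ·g·h for h: h = P/(ρ·g).
P = 0.459 mmHg = 61.19 Pa; ρ = 2.54 kg/m³; g = 9.810 m/s².
h = 2.456 m
2.456 m × (1 in / 0.02540 m) = 96.69 in

96.7 in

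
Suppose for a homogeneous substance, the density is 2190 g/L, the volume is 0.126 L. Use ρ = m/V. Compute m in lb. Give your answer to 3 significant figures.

0.608 lb

Rearranging ρ = m/V for m: m = ρV.
ρ = 2190 g/L = 2190 kg/m³; V = 0.126 L = 1.260×10^-4 m³.
m = 0.2759 kg
0.2759 kg × (1 lb / 0.4536 kg) = 0.6083 lb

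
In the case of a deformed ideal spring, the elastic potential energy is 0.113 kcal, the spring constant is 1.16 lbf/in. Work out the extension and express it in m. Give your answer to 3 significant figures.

2.16 m

Solving U = ½k·x² for x: x = √(2U/k).
U = 0.113 kcal = 472.8 J; k = 1.16 lbf/in = 203.1 N/m.
x = 2.157 m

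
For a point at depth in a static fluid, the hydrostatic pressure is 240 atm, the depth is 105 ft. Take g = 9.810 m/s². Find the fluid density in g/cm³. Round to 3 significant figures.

Solving P = ρ·g·h for ρ: ρ = P/(g·h).
P = 240 atm = 2.432×10^7 Pa; h = 105 ft = 32.00 m; g = 9.810 m/s².
ρ = 77456 kg/m³
77456 kg/m³ × (1 g/cm³ / 1000 kg/m³) = 77.46 g/cm³

77.5 g/cm³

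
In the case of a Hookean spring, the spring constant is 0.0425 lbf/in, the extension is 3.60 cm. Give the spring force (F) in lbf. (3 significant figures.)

From Hooke's law: F = kx.
k = 0.0425 lbf/in = 7.443 N/m; x = 3.60 cm = 0.03600 m.
F = 0.2679 N
0.2679 N × (1 lbf / 4.448 N) = 0.06024 lbf

0.0602 lbf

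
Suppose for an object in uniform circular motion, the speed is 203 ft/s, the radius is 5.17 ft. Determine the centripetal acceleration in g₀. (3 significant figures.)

248 g₀

Directly: a = v²/r.
v = 203 ft/s = 61.87 m/s; r = 5.17 ft = 1.576 m.
a = 2429 m/s²
2429 m/s² × (1 g₀ / 9.807 m/s²) = 247.7 g₀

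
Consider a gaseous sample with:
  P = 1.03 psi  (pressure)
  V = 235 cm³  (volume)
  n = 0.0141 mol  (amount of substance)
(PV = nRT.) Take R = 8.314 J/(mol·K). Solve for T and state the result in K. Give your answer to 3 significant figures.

From the ideal-gas law: T = PV/(nR).
P = 1.03 psi = 7102 Pa; V = 235 cm³ = 2.350×10^-4 m³; n = 0.0141 mol; R = 8.314 J/(mol·K).
T = 14.24 K

14.2 K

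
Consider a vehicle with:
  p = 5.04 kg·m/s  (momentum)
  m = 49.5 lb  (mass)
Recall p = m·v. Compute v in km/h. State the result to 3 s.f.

Rearranging: v = p/m.
p = 5.04 kg·m/s; m = 49.5 lb = 22.45 kg.
v = 0.2245 m/s
0.2245 m/s × (1 km/h / 0.2778 m/s) = 0.8081 km/h

0.808 km/h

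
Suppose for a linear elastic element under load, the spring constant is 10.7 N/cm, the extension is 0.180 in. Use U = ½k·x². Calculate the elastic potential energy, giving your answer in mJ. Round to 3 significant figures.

11.2 mJ

U is given directly by: U = ½kx².
k = 10.7 N/cm = 1070 N/m; x = 0.180 in = 0.004572 m.
U = 0.01118 J  (the unit combination reduces to kg·m²/s² = J)
0.01118 J × (1 mJ / 0.001000 J) = 11.18 mJ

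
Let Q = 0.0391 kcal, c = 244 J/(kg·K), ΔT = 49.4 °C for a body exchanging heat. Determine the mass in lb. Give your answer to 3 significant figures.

0.0299 lb

Solving Q = m·c·ΔT for m: m = Q/(c·ΔT).
Q = 0.0391 kcal = 163.6 J; c = 244 J/(kg·K); ΔT = 49.4 °C = 49.40 K.
m = 0.01357 kg
0.01357 kg × (1 lb / 0.4536 kg) = 0.02992 lb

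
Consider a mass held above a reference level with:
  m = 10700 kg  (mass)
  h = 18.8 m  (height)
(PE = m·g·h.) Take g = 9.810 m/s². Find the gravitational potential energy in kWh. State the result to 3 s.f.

Directly: PE = mgh.
m = 10700 kg; h = 18.8 m; g = 9.810 m/s².
PE = 1.973×10^6 J
1.973×10^6 J × (1 kWh / 3.600×10^6 J) = 0.5482 kWh

0.548 kWh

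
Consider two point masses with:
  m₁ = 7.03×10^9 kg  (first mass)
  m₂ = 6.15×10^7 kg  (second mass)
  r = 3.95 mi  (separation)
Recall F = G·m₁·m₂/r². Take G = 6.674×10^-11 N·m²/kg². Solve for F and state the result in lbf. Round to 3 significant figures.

0.161 lbf

From Newton's law of gravitation: F = Gm₁m₂/r².
m₁ = 7.03×10^9 kg; m₂ = 6.15×10^7 kg; r = 3.95 mi = 6357 m; G = 6.674×10^-11 N·m²/kg².
F = 0.7140 N
0.7140 N × (1 lbf / 4.448 N) = 0.1605 lbf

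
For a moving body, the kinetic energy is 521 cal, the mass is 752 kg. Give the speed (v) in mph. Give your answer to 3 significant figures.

5.39 mph

Rearranging KE = ½mv² for v: v = √(2·KE/m).
KE = 521 cal = 2180 J; m = 752 kg.
v = 2.408 m/s
2.408 m/s × (1 mph / 0.4470 m/s) = 5.386 mph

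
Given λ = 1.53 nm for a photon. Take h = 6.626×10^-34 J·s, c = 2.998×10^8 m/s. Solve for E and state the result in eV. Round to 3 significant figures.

E is given directly by: E = hc/λ.
λ = 1.53 nm = 1.530×10^-9 m; h = 6.626×10^-34 J·s; c = 2.998×10^8 m/s.
E = 1.298×10^-16 J
1.298×10^-16 J × (1 eV / 1.602×10^-19 J) = 810.4 eV

810 eV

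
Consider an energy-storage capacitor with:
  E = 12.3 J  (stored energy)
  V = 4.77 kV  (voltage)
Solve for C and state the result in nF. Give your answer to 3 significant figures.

Rearranging E = ½C·V² for C: C = 2E/V².
E = 12.3 J; V = 4.77 kV = 4770 V.
C = 1.081×10^-6 F
1.081×10^-6 F × (1 nF / 1.000×10^-9 F) = 1081 nF

1080 nF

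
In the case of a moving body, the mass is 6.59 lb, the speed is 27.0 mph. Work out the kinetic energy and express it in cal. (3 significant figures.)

52.0 cal

KE is given directly by: KE = ½mv².
m = 6.59 lb = 2.989 kg; v = 27.0 mph = 12.07 m/s.
KE = 217.7 J
217.7 J × (1 cal / 4.184 J) = 52.04 cal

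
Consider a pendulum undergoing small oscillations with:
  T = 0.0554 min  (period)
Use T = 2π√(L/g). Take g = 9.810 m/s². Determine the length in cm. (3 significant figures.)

275 cm

Rearranging T = 2π√(L/g) for L: L = g·(T/2π)².
T = 0.0554 min = 3.324 s; g = 9.810 m/s².
L = 2.746 m
2.746 m × (1 cm / 0.01000 m) = 274.6 cm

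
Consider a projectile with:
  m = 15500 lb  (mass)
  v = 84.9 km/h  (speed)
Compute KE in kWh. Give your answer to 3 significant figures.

0.543 kWh

Directly: KE = ½mv².
m = 15500 lb = 7031 kg; v = 84.9 km/h = 23.58 m/s.
KE = 1.955×10^6 J
1.955×10^6 J × (1 kWh / 3.600×10^6 J) = 0.5431 kWh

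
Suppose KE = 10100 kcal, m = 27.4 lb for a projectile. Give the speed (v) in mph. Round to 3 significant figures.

Solving KE = ½mv² for v: v = √(2·KE/m).
KE = 10100 kcal = 4.226×10^7 J; m = 27.4 lb = 12.43 kg.
v = 2608 m/s
2608 m/s × (1 mph / 0.4470 m/s) = 5833 mph

5830 mph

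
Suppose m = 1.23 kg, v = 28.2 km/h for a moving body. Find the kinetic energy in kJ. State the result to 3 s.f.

0.0377 kJ

Directly: KE = ½mv².
m = 1.23 kg; v = 28.2 km/h = 7.833 m/s.
KE = 37.74 J
37.74 J × (1 kJ / 1000 J) = 0.03774 kJ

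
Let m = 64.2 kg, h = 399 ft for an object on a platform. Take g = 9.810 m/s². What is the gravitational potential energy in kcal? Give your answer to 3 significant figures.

PE is given directly by: PE = mgh.
m = 64.2 kg; h = 399 ft = 121.6 m; g = 9.810 m/s².
PE = 76593 J  (the unit combination reduces to kg·m²/s² = J)
76593 J × (1 kcal / 4184 J) = 18.31 kcal

18.3 kcal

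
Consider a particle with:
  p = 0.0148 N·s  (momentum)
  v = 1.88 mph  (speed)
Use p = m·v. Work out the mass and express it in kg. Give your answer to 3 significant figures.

0.0176 kg

Rearranging: m = p/v.
p = 0.0148 N·s = 0.01480 kg·m/s; v = 1.88 mph = 0.8404 m/s.
m = 0.01761 kg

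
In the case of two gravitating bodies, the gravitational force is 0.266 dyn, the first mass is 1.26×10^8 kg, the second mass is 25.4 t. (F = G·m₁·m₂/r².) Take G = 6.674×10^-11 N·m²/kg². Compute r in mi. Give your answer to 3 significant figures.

From Newton's law of gravitation: r = √(G·m₁m₂/F).
F = 0.266 dyn = 2.660×10^-6 N; m₁ = 1.26×10^8 kg; m₂ = 25.4 t = 25400 kg; G = 6.674×10^-11 N·m²/kg².
r = 8961 m
8961 m × (1 mi / 1609 m) = 5.568 mi

5.57 mi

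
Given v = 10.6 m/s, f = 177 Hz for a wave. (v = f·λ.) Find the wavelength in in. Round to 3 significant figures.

Solving v = f·λ for λ: λ = v/f.
v = 10.6 m/s; f = 177 Hz.
λ = 0.05989 m
0.05989 m × (1 in / 0.02540 m) = 2.358 in

2.36 in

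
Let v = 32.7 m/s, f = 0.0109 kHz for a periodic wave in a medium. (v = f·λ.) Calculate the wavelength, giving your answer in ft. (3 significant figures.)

Solving v = f·λ for λ: λ = v/f.
v = 32.7 m/s; f = 0.0109 kHz = 10.90 Hz.
λ = 3.000 m
3.000 m × (1 ft / 0.3048 m) = 9.843 ft

9.84 ft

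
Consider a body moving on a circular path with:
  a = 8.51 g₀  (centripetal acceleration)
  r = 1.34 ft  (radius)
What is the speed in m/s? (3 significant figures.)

Rearranging: v = √(a·r).
a = 8.51 g₀ = 83.45 m/s²; r = 1.34 ft = 0.4084 m.
v = 5.838 m/s

5.84 m/s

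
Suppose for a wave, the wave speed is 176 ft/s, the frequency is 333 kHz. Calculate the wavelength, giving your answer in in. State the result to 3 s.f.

Solving v = f·λ for λ: λ = v/f.
v = 176 ft/s = 53.64 m/s; f = 333 kHz = 3.330×10^5 Hz.
λ = 1.611×10^-4 m
1.611×10^-4 m × (1 in / 0.02540 m) = 0.006342 in

0.00634 in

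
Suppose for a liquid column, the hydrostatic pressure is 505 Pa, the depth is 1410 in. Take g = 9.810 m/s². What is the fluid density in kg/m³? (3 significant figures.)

1.44 kg/m³

Rearranging P = ρ·g·h for ρ: ρ = P/(g·h).
P = 505 Pa; h = 1410 in = 35.81 m; g = 9.810 m/s².
ρ = 1.437 kg/m³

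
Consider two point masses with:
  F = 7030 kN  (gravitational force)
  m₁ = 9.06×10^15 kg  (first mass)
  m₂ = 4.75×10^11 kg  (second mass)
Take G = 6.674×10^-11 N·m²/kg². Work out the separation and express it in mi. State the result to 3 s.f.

126 mi

Solving F = G·m₁·m₂/r² for r: r = √(G·m₁m₂/F).
F = 7030 kN = 7.030×10^6 N; m₁ = 9.06×10^15 kg; m₂ = 4.75×10^11 kg; G = 6.674×10^-11 N·m²/kg².
r = 2.021×10^5 m
2.021×10^5 m × (1 mi / 1609 m) = 125.6 mi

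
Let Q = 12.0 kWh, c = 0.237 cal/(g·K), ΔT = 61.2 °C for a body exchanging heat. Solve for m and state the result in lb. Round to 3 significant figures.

1570 lb

Rearranging Q = m·c·ΔT for m: m = Q/(c·ΔT).
Q = 12.0 kWh = 4.320×10^7 J; c = 0.237 cal/(g·K) = 991.6 J/(kg·K); ΔT = 61.2 °C = 61.20 K.
m = 711.9 kg
711.9 kg × (1 lb / 0.4536 kg) = 1569 lb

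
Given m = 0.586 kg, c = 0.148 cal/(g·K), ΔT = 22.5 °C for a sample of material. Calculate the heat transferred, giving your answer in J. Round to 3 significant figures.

8160 J

Q is given directly by: Q = mcΔT.
m = 0.586 kg; c = 0.148 cal/(g·K) = 619.2 J/(kg·K); ΔT = 22.5 °C = 22.50 K.
Q = 8165 J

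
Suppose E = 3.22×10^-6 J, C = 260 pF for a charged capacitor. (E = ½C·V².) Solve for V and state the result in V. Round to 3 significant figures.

Rearranging E = ½C·V² for V: V = √(2E/C).
E = 3.22×10^-6 J; C = 260 pF = 2.600×10^-10 F.
V = 157.4 V  (the unit combination reduces to kg·m²/(A·s³) = V)

157 V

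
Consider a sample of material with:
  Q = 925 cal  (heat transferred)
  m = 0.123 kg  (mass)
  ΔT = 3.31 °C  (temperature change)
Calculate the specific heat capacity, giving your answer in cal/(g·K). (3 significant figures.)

Solving Q = m·c·ΔT for c: c = Q/(m·ΔT).
Q = 925 cal = 3870 J; m = 0.123 kg; ΔT = 3.31 °C = 3.310 K.
c = 9506 J/(kg·K)
9506 J/(kg·K) × (1 cal/(g·K) / 4184 J/(kg·K)) = 2.272 cal/(g·K)

2.27 cal/(g·K)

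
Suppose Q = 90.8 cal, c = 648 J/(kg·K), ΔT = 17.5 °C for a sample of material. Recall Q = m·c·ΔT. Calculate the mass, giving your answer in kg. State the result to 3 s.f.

Rearranging: m = Q/(c·ΔT).
Q = 90.8 cal = 379.9 J; c = 648 J/(kg·K); ΔT = 17.5 °C = 17.50 K.
m = 0.03350 kg

0.0335 kg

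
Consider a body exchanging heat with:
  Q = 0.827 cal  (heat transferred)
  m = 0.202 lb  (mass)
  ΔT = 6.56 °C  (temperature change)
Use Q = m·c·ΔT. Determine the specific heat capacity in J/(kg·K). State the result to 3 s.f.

Rearranging Q = m·c·ΔT for c: c = Q/(m·ΔT).
Q = 0.827 cal = 3.460 J; m = 0.202 lb = 0.09163 kg; ΔT = 6.56 °C = 6.560 K.
c = 5.757 J/(kg·K)

5.76 J/(kg·K)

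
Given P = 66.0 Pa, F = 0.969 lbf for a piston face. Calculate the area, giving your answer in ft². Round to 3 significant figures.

Rearranging P = F/A for A: A = F/P.
P = 66.0 Pa; F = 0.969 lbf = 4.310 N.
A = 0.06531 m²
0.06531 m² × (1 ft² / 0.09290 m²) = 0.7030 ft²

0.703 ft²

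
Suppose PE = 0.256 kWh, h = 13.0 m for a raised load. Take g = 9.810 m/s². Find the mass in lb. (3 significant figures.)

Rearranging PE = m·g·h for m: m = PE/(g·h).
PE = 0.256 kWh = 9.216×10^5 J; h = 13.0 m; g = 9.810 m/s².
m = 7227 kg
7227 kg × (1 lb / 0.4536 kg) = 15932 lb

15900 lb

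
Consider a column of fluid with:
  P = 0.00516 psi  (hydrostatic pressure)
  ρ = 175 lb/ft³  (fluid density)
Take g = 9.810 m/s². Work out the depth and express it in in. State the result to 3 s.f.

Rearranging P = ρ·g·h for h: h = P/(ρ·g).
P = 0.00516 psi = 35.58 Pa; ρ = 175 lb/ft³ = 2803 kg/m³; g = 9.810 m/s².
h = 0.001294 m
0.001294 m × (1 in / 0.02540 m) = 0.05093 in

0.0509 in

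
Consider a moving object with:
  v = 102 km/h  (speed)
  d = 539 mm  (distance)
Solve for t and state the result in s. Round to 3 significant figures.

0.0190 s

Rearranging v = d/t for t: t = d/v.
v = 102 km/h = 28.33 m/s; d = 539 mm = 0.5390 m.
t = 0.01902 s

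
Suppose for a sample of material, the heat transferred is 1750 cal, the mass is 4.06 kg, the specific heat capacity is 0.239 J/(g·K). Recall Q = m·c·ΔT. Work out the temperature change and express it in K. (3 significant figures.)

Rearranging Q = m·c·ΔT for ΔT: ΔT = Q/(m·c).
Q = 1750 cal = 7322 J; m = 4.06 kg; c = 0.239 J/(g·K) = 239.0 J/(kg·K).
ΔT = 7.546 K

7.55 K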